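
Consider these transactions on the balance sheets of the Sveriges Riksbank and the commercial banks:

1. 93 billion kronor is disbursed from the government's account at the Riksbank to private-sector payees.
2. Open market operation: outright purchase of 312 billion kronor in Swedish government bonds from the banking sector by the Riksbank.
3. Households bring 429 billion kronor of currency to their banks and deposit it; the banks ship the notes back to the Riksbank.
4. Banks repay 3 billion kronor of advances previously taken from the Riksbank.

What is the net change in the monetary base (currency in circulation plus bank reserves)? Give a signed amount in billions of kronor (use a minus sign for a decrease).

Government spending 93 billion kronor: a non-base liability converts back to reserves → +93B.
OMO purchase (from banks) 312 billion kronor: Riksbank balance sheet expands → +312B.
Currency deposit 429 billion kronor: just a shift between currency and reserves — both are base money → 0.
Discount-window repayment 3 billion kronor: Riksbank balance sheet contracts → −3B.
Net: 93 + 312 + 0 − 3 = +402 billion.

+402 billion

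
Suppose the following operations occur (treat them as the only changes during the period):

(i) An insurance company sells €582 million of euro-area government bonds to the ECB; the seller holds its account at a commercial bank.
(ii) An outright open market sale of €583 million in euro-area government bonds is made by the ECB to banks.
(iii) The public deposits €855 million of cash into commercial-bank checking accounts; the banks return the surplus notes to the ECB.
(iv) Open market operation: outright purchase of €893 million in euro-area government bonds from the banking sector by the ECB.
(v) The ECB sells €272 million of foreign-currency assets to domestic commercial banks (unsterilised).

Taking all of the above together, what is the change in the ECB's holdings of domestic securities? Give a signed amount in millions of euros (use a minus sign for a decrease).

Asset purchase (from non-banks) €582 million: securities added to the ECB's portfolio → +€582M.
OMO sale (to banks) €583 million: securities removed from the ECB's portfolio → −€583M.
Currency deposit €855 million: the ECB's securities portfolio is untouched → 0.
OMO purchase (from banks) €893 million: securities added to the ECB's portfolio → +€893M.
FX sale €272 million: the ECB's securities portfolio is untouched → 0.
Net: 582 − 583 + 0 + 893 + 0 = +€892 million.

+€892 million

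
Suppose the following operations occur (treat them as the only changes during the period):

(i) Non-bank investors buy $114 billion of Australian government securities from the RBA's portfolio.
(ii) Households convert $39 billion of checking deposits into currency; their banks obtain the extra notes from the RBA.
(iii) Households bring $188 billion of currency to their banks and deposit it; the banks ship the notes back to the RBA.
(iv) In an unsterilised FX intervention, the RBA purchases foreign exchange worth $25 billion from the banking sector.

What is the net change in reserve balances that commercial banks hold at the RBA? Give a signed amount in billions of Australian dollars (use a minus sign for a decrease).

+$60 billion

Asset sale (to non-banks) $114 billion: the non-bank buyers' banks settle from reserves → −$114B.
Currency withdrawal $39 billion: banks swap reserves for currency → −$39B.
Currency deposit $188 billion: returned notes are swapped for reserve credit → +$188B.
FX purchase $25 billion: the RBA pays by crediting reserve accounts → +$25B.
Net: −114 − 39 + 188 + 25 = +$60 billion.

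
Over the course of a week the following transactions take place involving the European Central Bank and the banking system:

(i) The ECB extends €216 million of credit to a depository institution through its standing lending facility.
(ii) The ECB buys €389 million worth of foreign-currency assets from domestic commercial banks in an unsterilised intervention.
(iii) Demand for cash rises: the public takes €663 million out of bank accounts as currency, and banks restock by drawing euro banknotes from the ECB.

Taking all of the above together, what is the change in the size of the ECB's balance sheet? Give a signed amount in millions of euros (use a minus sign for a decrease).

+€605 million

ECB balance sheet:
  Assets:      Loans to banks +€216M, Foreign assets +€389M
  Liabilities: Bank reserves −€58M, Currency in circulation +€663M
Change in total ECB assets = +€605 million.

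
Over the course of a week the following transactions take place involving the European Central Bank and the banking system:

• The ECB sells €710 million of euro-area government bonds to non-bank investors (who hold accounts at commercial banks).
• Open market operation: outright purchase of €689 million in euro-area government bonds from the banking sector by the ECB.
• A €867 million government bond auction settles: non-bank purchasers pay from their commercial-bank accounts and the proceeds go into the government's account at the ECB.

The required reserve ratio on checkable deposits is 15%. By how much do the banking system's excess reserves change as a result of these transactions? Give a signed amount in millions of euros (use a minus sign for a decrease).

Asset sale (to non-banks) €710 million: reserves −€710M, deposits −€710M.
OMO purchase (from banks) €689 million: reserves +€689M, deposits 0.
Government account inflow €867 million: reserves −€867M, deposits −€867M.
Totals: Δreserves = −€888M, Δdeposits = −€1577M.
Δrequired reserves = 15% × −€1577M = −€236.55M.
Δexcess reserves = Δreserves − Δrequired = −€888M − (−€236.55M) = -€651.45 million.

-€651.45 million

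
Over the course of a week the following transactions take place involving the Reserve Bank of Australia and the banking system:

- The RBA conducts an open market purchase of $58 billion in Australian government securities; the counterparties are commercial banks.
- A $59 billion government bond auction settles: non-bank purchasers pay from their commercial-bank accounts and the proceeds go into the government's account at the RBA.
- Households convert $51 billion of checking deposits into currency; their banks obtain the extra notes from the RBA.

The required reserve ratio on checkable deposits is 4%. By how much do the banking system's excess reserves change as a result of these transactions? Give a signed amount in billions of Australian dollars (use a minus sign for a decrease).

OMO purchase (from banks) $58 billion: reserves +$58B, deposits 0.
Government account inflow $59 billion: reserves −$59B, deposits −$59B.
Currency withdrawal $51 billion: reserves −$51B, deposits −$51B.
Totals: Δreserves = −$52B, Δdeposits = −$110B.
Δrequired reserves = 4% × −$110B = −$4.4B.
Δexcess reserves = Δreserves − Δrequired = −$52B − (−$4.4B) = -$47.6 billion.

-$47.6 billion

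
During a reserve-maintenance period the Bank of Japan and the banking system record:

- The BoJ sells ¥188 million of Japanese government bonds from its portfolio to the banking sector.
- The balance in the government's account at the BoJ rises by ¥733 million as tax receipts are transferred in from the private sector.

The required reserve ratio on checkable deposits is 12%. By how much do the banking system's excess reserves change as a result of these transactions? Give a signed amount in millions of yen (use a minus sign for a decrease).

-¥833.04 million

OMO sale (to banks) ¥188 million: reserves −¥188M, deposits 0.
Government account inflow ¥733 million: reserves −¥733M, deposits −¥733M.
Totals: Δreserves = −¥921M, Δdeposits = −¥733M.
Δrequired reserves = 12% × −¥733M = −¥87.96M.
Δexcess reserves = Δreserves − Δrequired = −¥921M − (−¥87.96M) = -¥833.04 million.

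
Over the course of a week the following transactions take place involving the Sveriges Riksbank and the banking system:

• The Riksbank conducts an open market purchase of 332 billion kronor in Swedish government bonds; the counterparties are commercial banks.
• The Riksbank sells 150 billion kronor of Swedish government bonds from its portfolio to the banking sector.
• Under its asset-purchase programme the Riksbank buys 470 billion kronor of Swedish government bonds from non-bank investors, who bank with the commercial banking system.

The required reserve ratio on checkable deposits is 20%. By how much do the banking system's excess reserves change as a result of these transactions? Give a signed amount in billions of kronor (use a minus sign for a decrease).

+558 billion

OMO purchase (from banks) 332 billion kronor: reserves +332B, deposits 0.
OMO sale (to banks) 150 billion kronor: reserves −150B, deposits 0.
Asset purchase (from non-banks) 470 billion kronor: reserves +470B, deposits +470B.
Totals: Δreserves = +652B, Δdeposits = +470B.
Δrequired reserves = 20% × +470B = +94B.
Δexcess reserves = Δreserves − Δrequired = +652B − (+94B) = +558 billion.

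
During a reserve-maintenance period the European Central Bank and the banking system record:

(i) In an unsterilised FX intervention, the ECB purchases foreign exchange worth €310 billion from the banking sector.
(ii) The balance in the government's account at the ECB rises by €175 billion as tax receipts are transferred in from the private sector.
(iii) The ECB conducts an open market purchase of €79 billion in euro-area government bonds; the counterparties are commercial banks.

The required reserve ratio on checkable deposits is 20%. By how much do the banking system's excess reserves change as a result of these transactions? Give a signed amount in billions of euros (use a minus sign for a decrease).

FX purchase €310 billion: reserves +€310B, deposits 0.
Government account inflow €175 billion: reserves −€175B, deposits −€175B.
OMO purchase (from banks) €79 billion: reserves +€79B, deposits 0.
Totals: Δreserves = +€214B, Δdeposits = −€175B.
Δrequired reserves = 20% × −€175B = −€35B.
Δexcess reserves = Δreserves − Δrequired = +€214B − (−€35B) = +€249 billion.

+€249 billion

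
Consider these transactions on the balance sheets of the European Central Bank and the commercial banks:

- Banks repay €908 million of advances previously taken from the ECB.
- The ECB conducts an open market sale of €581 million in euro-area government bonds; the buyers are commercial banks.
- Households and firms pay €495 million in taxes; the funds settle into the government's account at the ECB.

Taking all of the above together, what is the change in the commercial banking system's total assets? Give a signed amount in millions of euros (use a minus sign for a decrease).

Discount-window repayment €908 million: bank balance sheets shrink → −€908M.
OMO sale (to banks) €581 million: just an asset swap on bank balance sheets → 0.
Government account inflow €495 million: bank balance sheets shrink → −€495M.
Net: −908 + 0 − 495 = -€1403 million.

-€1403 million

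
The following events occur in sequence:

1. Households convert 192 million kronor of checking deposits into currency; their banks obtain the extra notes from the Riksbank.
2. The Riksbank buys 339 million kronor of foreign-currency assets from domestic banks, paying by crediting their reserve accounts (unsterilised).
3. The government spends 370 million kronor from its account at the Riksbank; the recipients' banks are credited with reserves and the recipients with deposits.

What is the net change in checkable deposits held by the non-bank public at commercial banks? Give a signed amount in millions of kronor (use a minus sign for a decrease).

+178 million

Currency withdrawal 192 million kronor: non-bank counterparties' bank balances fall → −192M.
FX purchase 339 million kronor: the counterparty is a bank, so public deposits are unchanged → 0.
Government spending 370 million kronor: non-bank counterparties' bank balances rise → +370M.
Net: −192 + 0 + 370 = +178 million.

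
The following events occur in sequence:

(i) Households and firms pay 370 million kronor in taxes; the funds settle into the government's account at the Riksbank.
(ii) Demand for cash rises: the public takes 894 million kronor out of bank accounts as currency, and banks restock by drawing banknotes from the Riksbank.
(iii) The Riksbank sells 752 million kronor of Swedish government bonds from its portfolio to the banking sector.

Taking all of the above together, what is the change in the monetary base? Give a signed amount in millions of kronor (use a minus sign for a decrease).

Government account inflow 370 million kronor: reserves shift to a non-base liability → −370M.
Currency withdrawal 894 million kronor: just a shift between currency and reserves — both are base money → 0.
OMO sale (to banks) 752 million kronor: Riksbank balance sheet contracts → −752M.
Net: −370 + 0 − 752 = -1122 million.

-1122 million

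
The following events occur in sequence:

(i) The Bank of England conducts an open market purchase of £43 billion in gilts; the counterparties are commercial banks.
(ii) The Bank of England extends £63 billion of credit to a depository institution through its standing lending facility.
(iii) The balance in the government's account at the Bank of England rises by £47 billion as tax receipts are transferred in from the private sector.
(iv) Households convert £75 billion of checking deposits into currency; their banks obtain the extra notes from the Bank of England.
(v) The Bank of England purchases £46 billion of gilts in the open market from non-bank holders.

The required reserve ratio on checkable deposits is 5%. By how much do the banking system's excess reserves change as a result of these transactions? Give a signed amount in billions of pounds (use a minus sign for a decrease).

OMO purchase (from banks) £43 billion: reserves +£43B, deposits 0.
Discount-window loan £63 billion: reserves +£63B, deposits 0.
Government account inflow £47 billion: reserves −£47B, deposits −£47B.
Currency withdrawal £75 billion: reserves −£75B, deposits −£75B.
Asset purchase (from non-banks) £46 billion: reserves +£46B, deposits +£46B.
Totals: Δreserves = +£30B, Δdeposits = −£76B.
Δrequired reserves = 5% × −£76B = −£3.8B.
Δexcess reserves = Δreserves − Δrequired = +£30B − (−£3.8B) = +£33.8 billion.

+£33.8 billion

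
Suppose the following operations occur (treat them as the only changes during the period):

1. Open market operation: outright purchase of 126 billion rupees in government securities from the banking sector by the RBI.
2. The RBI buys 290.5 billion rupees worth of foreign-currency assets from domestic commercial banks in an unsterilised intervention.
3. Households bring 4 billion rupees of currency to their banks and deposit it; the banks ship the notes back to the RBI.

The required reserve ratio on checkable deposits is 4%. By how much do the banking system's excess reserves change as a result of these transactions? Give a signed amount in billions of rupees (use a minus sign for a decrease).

OMO purchase (from banks) 126 billion rupees: reserves +126B, deposits 0.
FX purchase 290.5 billion rupees: reserves +290.5B, deposits 0.
Currency deposit 4 billion rupees: reserves +4B, deposits +4B.
Totals: Δreserves = +420.5B, Δdeposits = +4B.
Δrequired reserves = 4% × +4B = +0.16B.
Δexcess reserves = Δreserves − Δrequired = +420.5B − (+0.16B) = +420.34 billion.

+420.34 billion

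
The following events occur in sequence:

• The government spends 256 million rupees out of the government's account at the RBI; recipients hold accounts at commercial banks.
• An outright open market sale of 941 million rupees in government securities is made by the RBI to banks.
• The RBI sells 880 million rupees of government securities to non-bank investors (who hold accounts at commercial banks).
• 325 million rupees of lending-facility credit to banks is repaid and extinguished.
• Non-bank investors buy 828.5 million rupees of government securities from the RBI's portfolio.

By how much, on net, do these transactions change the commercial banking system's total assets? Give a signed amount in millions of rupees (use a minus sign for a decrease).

RBI balance sheet:
  Assets:      Securities −2649.5M, Loans to banks −325M
  Liabilities: Bank reserves −2718.5M, Government deposits −256M
Commercial banking system:
  Assets:      Reserves at CB −2718.5M, Securities +941M
  Liabilities: Checkable deposits −1452.5M, Borrowings from CB −325M
Change in total bank assets = -1777.5 million.

-1777.5 million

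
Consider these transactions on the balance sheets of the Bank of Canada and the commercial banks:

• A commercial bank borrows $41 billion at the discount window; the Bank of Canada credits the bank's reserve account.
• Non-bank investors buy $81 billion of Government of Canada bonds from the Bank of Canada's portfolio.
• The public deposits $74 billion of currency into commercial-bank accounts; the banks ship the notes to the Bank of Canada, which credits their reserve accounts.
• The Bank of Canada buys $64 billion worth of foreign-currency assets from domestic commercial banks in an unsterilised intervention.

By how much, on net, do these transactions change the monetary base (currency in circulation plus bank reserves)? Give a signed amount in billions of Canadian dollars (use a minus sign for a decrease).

+$24 billion

Discount-window loan $41 billion: Bank of Canada balance sheet expands → +$41B.
Asset sale (to non-banks) $81 billion: Bank of Canada balance sheet contracts → −$81B.
Currency deposit $74 billion: just a shift between currency and reserves — both are base money → 0.
FX purchase $64 billion: Bank of Canada balance sheet expands → +$64B.
Net: 41 − 81 + 0 + 64 = +$24 billion.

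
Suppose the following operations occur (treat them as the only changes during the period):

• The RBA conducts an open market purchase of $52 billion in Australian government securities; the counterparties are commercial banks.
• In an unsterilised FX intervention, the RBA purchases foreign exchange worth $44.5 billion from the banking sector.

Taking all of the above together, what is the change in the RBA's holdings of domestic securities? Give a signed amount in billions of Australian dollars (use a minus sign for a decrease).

OMO purchase (from banks) $52 billion: securities added to the RBA's portfolio → +$52B.
FX purchase $44.5 billion: the RBA's securities portfolio is untouched → 0.
Net: 52 + 0 = +$52 billion.

+$52 billion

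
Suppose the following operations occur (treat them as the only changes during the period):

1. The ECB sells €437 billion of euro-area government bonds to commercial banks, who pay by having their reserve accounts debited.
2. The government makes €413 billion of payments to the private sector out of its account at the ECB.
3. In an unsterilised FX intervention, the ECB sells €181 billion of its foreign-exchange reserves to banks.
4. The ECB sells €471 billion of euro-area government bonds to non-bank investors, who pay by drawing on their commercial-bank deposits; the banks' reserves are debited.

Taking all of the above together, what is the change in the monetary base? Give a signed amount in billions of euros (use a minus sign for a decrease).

ECB balance sheet:
  Assets:      Securities −€908B, Foreign assets −€181B
  Liabilities: Bank reserves −€676B, Government deposits −€413B
Monetary base = currency + reserves: 0 + (−€676B) = -€676 billion.

-€676 billion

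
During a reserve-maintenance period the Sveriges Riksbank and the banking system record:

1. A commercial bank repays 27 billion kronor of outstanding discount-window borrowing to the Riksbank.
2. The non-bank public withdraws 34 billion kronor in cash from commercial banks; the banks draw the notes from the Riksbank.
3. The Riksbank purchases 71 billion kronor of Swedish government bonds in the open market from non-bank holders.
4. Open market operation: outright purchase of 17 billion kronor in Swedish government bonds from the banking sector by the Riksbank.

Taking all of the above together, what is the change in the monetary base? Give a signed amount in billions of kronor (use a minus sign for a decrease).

Discount-window repayment 27 billion kronor: Riksbank balance sheet contracts → −27B.
Currency withdrawal 34 billion kronor: just a shift between currency and reserves — both are base money → 0.
Asset purchase (from non-banks) 71 billion kronor: Riksbank balance sheet expands → +71B.
OMO purchase (from banks) 17 billion kronor: Riksbank balance sheet expands → +17B.
Net: −27 + 0 + 71 + 17 = +61 billion.

+61 billion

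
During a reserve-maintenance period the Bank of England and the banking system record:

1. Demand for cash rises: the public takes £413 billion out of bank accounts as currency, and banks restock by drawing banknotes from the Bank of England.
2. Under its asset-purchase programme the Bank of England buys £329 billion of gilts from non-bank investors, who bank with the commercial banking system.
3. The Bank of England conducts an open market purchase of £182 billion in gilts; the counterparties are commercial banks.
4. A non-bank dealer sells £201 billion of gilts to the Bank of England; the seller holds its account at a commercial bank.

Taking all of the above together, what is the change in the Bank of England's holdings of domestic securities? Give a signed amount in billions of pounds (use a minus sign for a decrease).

Bank of England balance sheet:
  Assets:      Securities +£712B
  Liabilities: Bank reserves +£299B, Currency in circulation +£413B
Commercial banking system:
  Assets:      Reserves at CB +£299B, Securities −£182B
  Liabilities: Checkable deposits +£117B
So the change in the Bank of England's holdings of domestic securities is +£712 billion.

+£712 billion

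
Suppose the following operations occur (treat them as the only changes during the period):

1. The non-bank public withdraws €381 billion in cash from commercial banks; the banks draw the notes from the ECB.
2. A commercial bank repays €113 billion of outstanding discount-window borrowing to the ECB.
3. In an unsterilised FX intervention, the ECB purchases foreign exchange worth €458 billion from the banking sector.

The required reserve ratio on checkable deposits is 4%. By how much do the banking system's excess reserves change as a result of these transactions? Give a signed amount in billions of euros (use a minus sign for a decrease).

-€20.76 billion

Currency withdrawal €381 billion: reserves −€381B, deposits −€381B.
Discount-window repayment €113 billion: reserves −€113B, deposits 0.
FX purchase €458 billion: reserves +€458B, deposits 0.
Totals: Δreserves = −€36B, Δdeposits = −€381B.
Δrequired reserves = 4% × −€381B = −€15.24B.
Δexcess reserves = Δreserves − Δrequired = −€36B − (−€15.24B) = -€20.76 billion.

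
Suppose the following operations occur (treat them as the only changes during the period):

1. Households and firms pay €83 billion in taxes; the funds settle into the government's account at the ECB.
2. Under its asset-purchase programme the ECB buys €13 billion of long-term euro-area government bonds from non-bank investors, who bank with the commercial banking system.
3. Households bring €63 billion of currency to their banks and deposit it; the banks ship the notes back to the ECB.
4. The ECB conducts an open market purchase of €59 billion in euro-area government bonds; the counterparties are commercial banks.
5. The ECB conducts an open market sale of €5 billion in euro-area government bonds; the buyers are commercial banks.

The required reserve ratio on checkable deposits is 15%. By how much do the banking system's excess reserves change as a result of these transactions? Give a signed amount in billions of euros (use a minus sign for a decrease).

Government account inflow €83 billion: reserves −€83B, deposits −€83B.
Asset purchase (from non-banks) €13 billion: reserves +€13B, deposits +€13B.
Currency deposit €63 billion: reserves +€63B, deposits +€63B.
OMO purchase (from banks) €59 billion: reserves +€59B, deposits 0.
OMO sale (to banks) €5 billion: reserves −€5B, deposits 0.
Totals: Δreserves = +€47B, Δdeposits = −€7B.
Δrequired reserves = 15% × −€7B = −€1.05B.
Δexcess reserves = Δreserves − Δrequired = +€47B − (−€1.05B) = +€48.05 billion.

+€48.05 billion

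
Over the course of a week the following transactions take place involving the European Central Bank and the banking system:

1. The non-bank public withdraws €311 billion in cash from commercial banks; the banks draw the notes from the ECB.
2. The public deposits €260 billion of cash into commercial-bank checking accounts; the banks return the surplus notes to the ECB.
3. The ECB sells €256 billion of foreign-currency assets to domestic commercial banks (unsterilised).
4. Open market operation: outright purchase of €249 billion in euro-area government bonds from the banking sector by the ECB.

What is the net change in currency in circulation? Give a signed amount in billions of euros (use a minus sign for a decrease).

ECB balance sheet:
  Assets:      Securities +€249B, Foreign assets −€256B
  Liabilities: Bank reserves −€58B, Currency in circulation +€51B
Commercial banking system:
  Assets:      Reserves at CB −€58B, Securities −€249B, Foreign assets +€256B
  Liabilities: Checkable deposits −€51B
So the change in currency in circulation is +€51 billion.

+€51 billion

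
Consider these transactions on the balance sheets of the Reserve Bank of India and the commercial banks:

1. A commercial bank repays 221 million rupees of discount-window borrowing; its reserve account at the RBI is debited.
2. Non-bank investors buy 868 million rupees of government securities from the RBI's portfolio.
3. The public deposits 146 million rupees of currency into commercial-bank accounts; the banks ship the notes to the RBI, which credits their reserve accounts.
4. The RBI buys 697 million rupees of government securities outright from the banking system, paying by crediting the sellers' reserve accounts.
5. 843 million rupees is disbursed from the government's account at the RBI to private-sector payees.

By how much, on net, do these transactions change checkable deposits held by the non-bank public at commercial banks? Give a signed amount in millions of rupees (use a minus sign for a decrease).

+121 million

Discount-window repayment 221 million rupees: the counterparty is a bank, so public deposits are unchanged → 0.
Asset sale (to non-banks) 868 million rupees: non-bank counterparties' bank balances fall → −868M.
Currency deposit 146 million rupees: non-bank counterparties' bank balances rise → +146M.
OMO purchase (from banks) 697 million rupees: the counterparty is a bank, so public deposits are unchanged → 0.
Government spending 843 million rupees: non-bank counterparties' bank balances rise → +843M.
Net: 0 − 868 + 146 + 0 + 843 = +121 million.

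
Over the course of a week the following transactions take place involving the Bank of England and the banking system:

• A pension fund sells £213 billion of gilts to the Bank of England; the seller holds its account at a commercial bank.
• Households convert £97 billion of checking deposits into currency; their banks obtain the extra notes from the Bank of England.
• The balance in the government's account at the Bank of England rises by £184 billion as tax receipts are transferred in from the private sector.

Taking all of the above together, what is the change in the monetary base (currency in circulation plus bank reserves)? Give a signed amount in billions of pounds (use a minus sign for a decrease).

+£29 billion

Bank of England balance sheet:
  Assets:      Securities +£213B
  Liabilities: Bank reserves −£68B, Currency in circulation +£97B, Government deposits +£184B
Monetary base = currency + reserves: +£97B + (−£68B) = +£29 billion.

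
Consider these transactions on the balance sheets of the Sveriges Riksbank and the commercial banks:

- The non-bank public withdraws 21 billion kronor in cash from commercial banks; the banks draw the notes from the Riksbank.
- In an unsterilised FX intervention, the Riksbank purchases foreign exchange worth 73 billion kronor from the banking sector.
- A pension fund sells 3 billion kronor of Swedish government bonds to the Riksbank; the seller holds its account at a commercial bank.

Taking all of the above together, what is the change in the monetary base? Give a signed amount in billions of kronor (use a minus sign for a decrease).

+76 billion

Currency withdrawal 21 billion kronor: just a shift between currency and reserves — both are base money → 0.
FX purchase 73 billion kronor: Riksbank balance sheet expands → +73B.
Asset purchase (from non-banks) 3 billion kronor: Riksbank balance sheet expands → +3B.
Net: 0 + 73 + 3 = +76 billion.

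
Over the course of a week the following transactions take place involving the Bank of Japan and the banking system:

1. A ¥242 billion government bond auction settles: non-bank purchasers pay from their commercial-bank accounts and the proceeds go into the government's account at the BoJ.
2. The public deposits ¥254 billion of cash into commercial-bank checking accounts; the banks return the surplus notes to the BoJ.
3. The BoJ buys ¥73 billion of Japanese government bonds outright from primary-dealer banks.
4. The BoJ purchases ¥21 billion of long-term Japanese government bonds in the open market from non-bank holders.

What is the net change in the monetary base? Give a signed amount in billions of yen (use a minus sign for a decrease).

-¥148 billion

BoJ balance sheet:
  Assets:      Securities +¥94B
  Liabilities: Bank reserves +¥106B, Currency in circulation −¥254B, Government deposits +¥242B
Commercial banking system:
  Assets:      Reserves at CB +¥106B, Securities −¥73B
  Liabilities: Checkable deposits +¥33B
Monetary base = currency + reserves: −¥254B + (+¥106B) = -¥148 billion.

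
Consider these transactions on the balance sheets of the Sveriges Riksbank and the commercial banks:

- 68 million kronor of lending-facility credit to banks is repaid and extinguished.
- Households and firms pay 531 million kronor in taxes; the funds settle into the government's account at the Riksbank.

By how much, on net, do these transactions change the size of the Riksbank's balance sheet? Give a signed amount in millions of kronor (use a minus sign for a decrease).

Riksbank balance sheet:
  Assets:      Loans to banks −68M
  Liabilities: Bank reserves −599M, Government deposits +531M
Change in total Riksbank assets = -68 million.

-68 million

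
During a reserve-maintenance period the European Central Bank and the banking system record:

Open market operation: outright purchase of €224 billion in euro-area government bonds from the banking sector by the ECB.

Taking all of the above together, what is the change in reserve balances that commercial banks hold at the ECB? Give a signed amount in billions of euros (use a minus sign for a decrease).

OMO purchase (from banks) €224 billion: the ECB pays by crediting reserve accounts → +€224B.

+€224 billion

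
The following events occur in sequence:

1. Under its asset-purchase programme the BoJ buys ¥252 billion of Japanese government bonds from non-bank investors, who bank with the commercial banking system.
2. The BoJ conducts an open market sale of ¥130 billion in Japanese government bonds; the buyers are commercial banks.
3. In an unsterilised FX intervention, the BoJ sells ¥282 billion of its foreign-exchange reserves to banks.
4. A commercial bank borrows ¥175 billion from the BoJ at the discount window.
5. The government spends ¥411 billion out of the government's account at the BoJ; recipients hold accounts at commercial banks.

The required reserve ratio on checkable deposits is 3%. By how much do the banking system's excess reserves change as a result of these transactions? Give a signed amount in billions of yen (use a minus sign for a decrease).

+¥406.11 billion

Asset purchase (from non-banks) ¥252 billion: reserves +¥252B, deposits +¥252B.
OMO sale (to banks) ¥130 billion: reserves −¥130B, deposits 0.
FX sale ¥282 billion: reserves −¥282B, deposits 0.
Discount-window loan ¥175 billion: reserves +¥175B, deposits 0.
Government spending ¥411 billion: reserves +¥411B, deposits +¥411B.
Totals: Δreserves = +¥426B, Δdeposits = +¥663B.
Δrequired reserves = 3% × +¥663B = +¥19.89B.
Δexcess reserves = Δreserves − Δrequired = +¥426B − (+¥19.89B) = +¥406.11 billion.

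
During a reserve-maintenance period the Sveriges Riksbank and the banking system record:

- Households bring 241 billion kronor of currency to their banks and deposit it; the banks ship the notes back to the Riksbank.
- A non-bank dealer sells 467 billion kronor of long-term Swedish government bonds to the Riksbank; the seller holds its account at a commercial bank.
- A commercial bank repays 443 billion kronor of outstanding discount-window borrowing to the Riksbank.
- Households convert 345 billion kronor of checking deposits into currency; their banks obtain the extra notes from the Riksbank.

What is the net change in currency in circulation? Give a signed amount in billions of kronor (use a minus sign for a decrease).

+104 billion

Riksbank balance sheet:
  Assets:      Securities +467B, Loans to banks −443B
  Liabilities: Bank reserves −80B, Currency in circulation +104B
So the change in currency in circulation is +104 billion.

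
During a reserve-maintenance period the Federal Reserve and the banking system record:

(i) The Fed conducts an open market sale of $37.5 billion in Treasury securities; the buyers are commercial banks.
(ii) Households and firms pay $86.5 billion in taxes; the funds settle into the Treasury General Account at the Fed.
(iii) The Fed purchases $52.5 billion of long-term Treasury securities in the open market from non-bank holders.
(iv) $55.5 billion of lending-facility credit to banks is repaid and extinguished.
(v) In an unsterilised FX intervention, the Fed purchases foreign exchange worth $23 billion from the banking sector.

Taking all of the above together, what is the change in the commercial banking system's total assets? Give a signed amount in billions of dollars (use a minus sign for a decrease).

OMO sale (to banks) $37.5 billion: just an asset swap on bank balance sheets → 0.
Government account inflow $86.5 billion: bank balance sheets shrink → −$86.5B.
Asset purchase (from non-banks) $52.5 billion: bank balance sheets expand → +$52.5B.
Discount-window repayment $55.5 billion: bank balance sheets shrink → −$55.5B.
FX purchase $23 billion: just an asset swap on bank balance sheets → 0.
Net: 0 − 86.5 + 52.5 − 55.5 + 0 = -$89.5 billion.

-$89.5 billion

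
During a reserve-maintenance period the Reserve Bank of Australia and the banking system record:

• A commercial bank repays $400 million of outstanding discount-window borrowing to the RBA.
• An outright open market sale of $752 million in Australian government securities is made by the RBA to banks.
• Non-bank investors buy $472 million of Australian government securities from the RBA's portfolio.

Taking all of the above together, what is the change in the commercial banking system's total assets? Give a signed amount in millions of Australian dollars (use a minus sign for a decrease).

Discount-window repayment $400 million: bank balance sheets shrink → −$400M.
OMO sale (to banks) $752 million: just an asset swap on bank balance sheets → 0.
Asset sale (to non-banks) $472 million: bank balance sheets shrink → −$472M.
Net: −400 + 0 − 472 = -$872 million.

-$872 million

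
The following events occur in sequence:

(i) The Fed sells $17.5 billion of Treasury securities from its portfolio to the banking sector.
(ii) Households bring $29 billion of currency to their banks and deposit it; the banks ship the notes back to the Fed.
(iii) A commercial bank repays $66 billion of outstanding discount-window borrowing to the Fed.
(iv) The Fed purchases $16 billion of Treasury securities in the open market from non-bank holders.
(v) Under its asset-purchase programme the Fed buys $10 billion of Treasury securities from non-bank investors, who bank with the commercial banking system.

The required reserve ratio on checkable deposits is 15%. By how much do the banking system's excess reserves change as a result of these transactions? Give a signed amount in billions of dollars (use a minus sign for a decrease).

OMO sale (to banks) $17.5 billion: reserves −$17.5B, deposits 0.
Currency deposit $29 billion: reserves +$29B, deposits +$29B.
Discount-window repayment $66 billion: reserves −$66B, deposits 0.
Asset purchase (from non-banks) $16 billion: reserves +$16B, deposits +$16B.
Asset purchase (from non-banks) $10 billion: reserves +$10B, deposits +$10B.
Totals: Δreserves = −$28.5B, Δdeposits = +$55B.
Δrequired reserves = 15% × +$55B = +$8.25B.
Δexcess reserves = Δreserves − Δrequired = −$28.5B − (+$8.25B) = -$36.75 billion.

-$36.75 billion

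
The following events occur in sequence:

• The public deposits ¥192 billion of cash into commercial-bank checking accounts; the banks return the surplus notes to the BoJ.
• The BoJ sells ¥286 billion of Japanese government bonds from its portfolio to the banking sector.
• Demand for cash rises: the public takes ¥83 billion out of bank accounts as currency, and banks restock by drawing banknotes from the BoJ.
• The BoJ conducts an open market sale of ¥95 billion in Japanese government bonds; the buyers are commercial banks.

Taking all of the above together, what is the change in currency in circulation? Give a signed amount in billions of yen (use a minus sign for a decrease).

BoJ balance sheet:
  Assets:      Securities −¥381B
  Liabilities: Bank reserves −¥272B, Currency in circulation −¥109B
So the change in currency in circulation is -¥109 billion.

-¥109 billion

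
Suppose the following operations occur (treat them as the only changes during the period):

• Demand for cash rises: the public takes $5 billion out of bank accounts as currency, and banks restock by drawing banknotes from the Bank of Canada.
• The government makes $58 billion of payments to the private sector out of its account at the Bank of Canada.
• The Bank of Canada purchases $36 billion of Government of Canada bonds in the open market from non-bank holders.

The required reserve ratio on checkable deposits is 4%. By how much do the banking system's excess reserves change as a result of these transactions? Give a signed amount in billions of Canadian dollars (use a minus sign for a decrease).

+$85.44 billion

Currency withdrawal $5 billion: reserves −$5B, deposits −$5B.
Government spending $58 billion: reserves +$58B, deposits +$58B.
Asset purchase (from non-banks) $36 billion: reserves +$36B, deposits +$36B.
Totals: Δreserves = +$89B, Δdeposits = +$89B.
Δrequired reserves = 4% × +$89B = +$3.56B.
Δexcess reserves = Δreserves − Δrequired = +$89B − (+$3.56B) = +$85.44 billion.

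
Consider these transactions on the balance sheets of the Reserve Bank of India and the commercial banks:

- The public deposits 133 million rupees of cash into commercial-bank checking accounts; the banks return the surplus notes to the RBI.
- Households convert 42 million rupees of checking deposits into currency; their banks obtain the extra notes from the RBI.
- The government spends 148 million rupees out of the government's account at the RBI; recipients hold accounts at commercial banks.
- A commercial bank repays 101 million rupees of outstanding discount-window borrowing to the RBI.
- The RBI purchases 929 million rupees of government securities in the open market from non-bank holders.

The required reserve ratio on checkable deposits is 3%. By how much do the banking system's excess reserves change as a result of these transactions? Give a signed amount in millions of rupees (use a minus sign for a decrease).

+1031.96 million

Currency deposit 133 million rupees: reserves +133M, deposits +133M.
Currency withdrawal 42 million rupees: reserves −42M, deposits −42M.
Government spending 148 million rupees: reserves +148M, deposits +148M.
Discount-window repayment 101 million rupees: reserves −101M, deposits 0.
Asset purchase (from non-banks) 929 million rupees: reserves +929M, deposits +929M.
Totals: Δreserves = +1067M, Δdeposits = +1168M.
Δrequired reserves = 3% × +1168M = +35.04M.
Δexcess reserves = Δreserves − Δrequired = +1067M − (+35.04M) = +1031.96 million.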